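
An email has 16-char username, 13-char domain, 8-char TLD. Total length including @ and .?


An email address has format: username@domain.tld
Username length: 16
'@' character: 1
Domain length: 13
'.' character: 1
TLD length: 8
Total = 16 + 1 + 13 + 1 + 8 = 39

39


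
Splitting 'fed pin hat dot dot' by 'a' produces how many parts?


Splitting by 'a' breaks the string at each occurrence of the separator.
Text: 'fed pin hat dot dot'
Parts after split:
  Part 1: 'fed pin h'
  Part 2: 't dot dot'
Total parts: 2

2


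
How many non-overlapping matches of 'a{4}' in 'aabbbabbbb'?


Pattern 'a{4}' matches exactly 4 consecutive a's (greedy, non-overlapping).
String: 'aabbbabbbb'
Scanning for runs of a's:
  Run at pos 0: 'aa' (length 2) -> 0 match(es)
  Run at pos 5: 'a' (length 1) -> 0 match(es)
Matches found: []
Total: 0

0


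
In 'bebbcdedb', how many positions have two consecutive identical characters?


Looking for consecutive identical characters in 'bebbcdedb':
  pos 0-1: 'b' vs 'e' -> different
  pos 1-2: 'e' vs 'b' -> different
  pos 2-3: 'b' vs 'b' -> MATCH ('bb')
  pos 3-4: 'b' vs 'c' -> different
  pos 4-5: 'c' vs 'd' -> different
  pos 5-6: 'd' vs 'e' -> different
  pos 6-7: 'e' vs 'd' -> different
  pos 7-8: 'd' vs 'b' -> different
Consecutive identical pairs: ['bb']
Count: 1

1


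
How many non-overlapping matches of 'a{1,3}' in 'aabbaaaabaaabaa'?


Pattern 'a{1,3}' matches between 1 and 3 consecutive a's (greedy).
String: 'aabbaaaabaaabaa'
Finding runs of a's and applying greedy matching:
  Run at pos 0: 'aa' (length 2)
  Run at pos 4: 'aaaa' (length 4)
  Run at pos 9: 'aaa' (length 3)
  Run at pos 13: 'aa' (length 2)
Matches: ['aa', 'aaa', 'a', 'aaa', 'aa']
Count: 5

5


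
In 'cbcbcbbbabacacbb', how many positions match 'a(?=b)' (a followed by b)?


Lookahead 'a(?=b)' matches 'a' only when followed by 'b'.
String: 'cbcbcbbbabacacbb'
Checking each position where char is 'a':
  pos 8: 'a' -> MATCH (next='b')
  pos 10: 'a' -> no (next='c')
  pos 12: 'a' -> no (next='c')
Matching positions: [8]
Count: 1

1


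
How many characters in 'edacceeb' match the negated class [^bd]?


Negated class [^bd] matches any char NOT in {b, d}
Scanning 'edacceeb':
  pos 0: 'e' -> MATCH
  pos 1: 'd' -> no (excluded)
  pos 2: 'a' -> MATCH
  pos 3: 'c' -> MATCH
  pos 4: 'c' -> MATCH
  pos 5: 'e' -> MATCH
  pos 6: 'e' -> MATCH
  pos 7: 'b' -> no (excluded)
Total matches: 6

6


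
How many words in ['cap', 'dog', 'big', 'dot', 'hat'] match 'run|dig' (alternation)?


Alternation 'run|dig' matches either 'run' or 'dig'.
Checking each word:
  'cap' -> no
  'dog' -> no
  'big' -> no
  'dot' -> no
  'hat' -> no
Matches: []
Count: 0

0


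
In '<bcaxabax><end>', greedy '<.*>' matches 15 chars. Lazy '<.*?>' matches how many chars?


Greedy '<.*>' tries to match as MUCH as possible.
Lazy '<.*?>' tries to match as LITTLE as possible.

String: '<bcaxabax><end>'
Greedy '<.*>' starts at first '<' and extends to the LAST '>': '<bcaxabax><end>' (15 chars)
Lazy '<.*?>' starts at first '<' and stops at the FIRST '>': '<bcaxabax>' (10 chars)

10


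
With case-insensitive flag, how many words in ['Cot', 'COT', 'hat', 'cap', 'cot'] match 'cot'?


Case-insensitive matching: compare each word's lowercase form to 'cot'.
  'Cot' -> lower='cot' -> MATCH
  'COT' -> lower='cot' -> MATCH
  'hat' -> lower='hat' -> no
  'cap' -> lower='cap' -> no
  'cot' -> lower='cot' -> MATCH
Matches: ['Cot', 'COT', 'cot']
Count: 3

3


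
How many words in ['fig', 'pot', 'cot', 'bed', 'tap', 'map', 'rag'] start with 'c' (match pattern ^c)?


Pattern ^c anchors to start of word. Check which words begin with 'c':
  'fig' -> no
  'pot' -> no
  'cot' -> MATCH (starts with 'c')
  'bed' -> no
  'tap' -> no
  'map' -> no
  'rag' -> no
Matching words: ['cot']
Count: 1

1


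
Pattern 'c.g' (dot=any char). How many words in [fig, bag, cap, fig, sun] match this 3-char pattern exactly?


Pattern 'c.g' means: starts with 'c', any single char, ends with 'g'.
Checking each word (must be exactly 3 chars):
  'fig' (len=3): no
  'bag' (len=3): no
  'cap' (len=3): no
  'fig' (len=3): no
  'sun' (len=3): no
Matching words: []
Total: 0

0


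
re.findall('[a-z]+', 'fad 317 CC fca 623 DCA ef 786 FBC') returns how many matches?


Pattern '[a-z]+' finds one or more lowercase letters.
Text: 'fad 317 CC fca 623 DCA ef 786 FBC'
Scanning for matches:
  Match 1: 'fad'
  Match 2: 'fca'
  Match 3: 'ef'
Total matches: 3

3


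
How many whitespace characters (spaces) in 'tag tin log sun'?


\s matches whitespace characters (spaces, tabs, etc.).
Text: 'tag tin log sun'
This text has 4 words separated by spaces.
Number of spaces = number of words - 1 = 4 - 1 = 3

3


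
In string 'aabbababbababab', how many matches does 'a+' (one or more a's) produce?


Pattern 'a+' matches one or more consecutive a's.
String: 'aabbababbababab'
Scanning for runs of a:
  Match 1: 'aa' (length 2)
  Match 2: 'a' (length 1)
  Match 3: 'a' (length 1)
  Match 4: 'a' (length 1)
  Match 5: 'a' (length 1)
  Match 6: 'a' (length 1)
Total matches: 6

6


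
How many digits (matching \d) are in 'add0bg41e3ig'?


\d matches any digit 0-9.
Scanning 'add0bg41e3ig':
  pos 3: '0' -> DIGIT
  pos 6: '4' -> DIGIT
  pos 7: '1' -> DIGIT
  pos 9: '3' -> DIGIT
Digits found: ['0', '4', '1', '3']
Total: 4

4


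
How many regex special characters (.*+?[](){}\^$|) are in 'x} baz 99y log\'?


Regex special characters are: . * + ? [ ] ( ) { } \ ^ $ |
Scanning 'x} baz 99y log\':
  pos 1: '}' -> SPECIAL
  pos 14: '\' -> SPECIAL
Special chars found: ['}', '\\']
Total: 2

2


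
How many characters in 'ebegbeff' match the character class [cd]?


Character class [cd] matches any of: {c, d}
Scanning string 'ebegbeff' character by character:
  pos 0: 'e' -> no
  pos 1: 'b' -> no
  pos 2: 'e' -> no
  pos 3: 'g' -> no
  pos 4: 'b' -> no
  pos 5: 'e' -> no
  pos 6: 'f' -> no
  pos 7: 'f' -> no
Total matches: 0

0


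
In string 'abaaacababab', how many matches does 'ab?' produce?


Pattern 'ab?' matches 'a' optionally followed by 'b'.
String: 'abaaacababab'
Scanning left to right for 'a' then checking next char:
  Match 1: 'ab' (a followed by b)
  Match 2: 'a' (a not followed by b)
  Match 3: 'a' (a not followed by b)
  Match 4: 'a' (a not followed by b)
  Match 5: 'ab' (a followed by b)
  Match 6: 'ab' (a followed by b)
  Match 7: 'ab' (a followed by b)
Total matches: 7

7


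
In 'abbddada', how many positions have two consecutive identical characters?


Looking for consecutive identical characters in 'abbddada':
  pos 0-1: 'a' vs 'b' -> different
  pos 1-2: 'b' vs 'b' -> MATCH ('bb')
  pos 2-3: 'b' vs 'd' -> different
  pos 3-4: 'd' vs 'd' -> MATCH ('dd')
  pos 4-5: 'd' vs 'a' -> different
  pos 5-6: 'a' vs 'd' -> different
  pos 6-7: 'd' vs 'a' -> different
Consecutive identical pairs: ['bb', 'dd']
Count: 2

2


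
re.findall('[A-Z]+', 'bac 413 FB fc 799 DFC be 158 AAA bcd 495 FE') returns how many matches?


Pattern '[A-Z]+' finds one or more uppercase letters.
Text: 'bac 413 FB fc 799 DFC be 158 AAA bcd 495 FE'
Scanning for matches:
  Match 1: 'FB'
  Match 2: 'DFC'
  Match 3: 'AAA'
  Match 4: 'FE'
Total matches: 4

4


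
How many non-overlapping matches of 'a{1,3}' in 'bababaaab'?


Pattern 'a{1,3}' matches between 1 and 3 consecutive a's (greedy).
String: 'bababaaab'
Finding runs of a's and applying greedy matching:
  Run at pos 1: 'a' (length 1)
  Run at pos 3: 'a' (length 1)
  Run at pos 5: 'aaa' (length 3)
Matches: ['a', 'a', 'aaa']
Count: 3

3


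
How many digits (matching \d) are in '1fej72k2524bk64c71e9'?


\d matches any digit 0-9.
Scanning '1fej72k2524bk64c71e9':
  pos 0: '1' -> DIGIT
  pos 4: '7' -> DIGIT
  pos 5: '2' -> DIGIT
  pos 7: '2' -> DIGIT
  pos 8: '5' -> DIGIT
  pos 9: '2' -> DIGIT
  pos 10: '4' -> DIGIT
  pos 13: '6' -> DIGIT
  pos 14: '4' -> DIGIT
  pos 16: '7' -> DIGIT
  pos 17: '1' -> DIGIT
  pos 19: '9' -> DIGIT
Digits found: ['1', '7', '2', '2', '5', '2', '4', '6', '4', '7', '1', '9']
Total: 12

12


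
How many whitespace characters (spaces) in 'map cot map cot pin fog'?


\s matches whitespace characters (spaces, tabs, etc.).
Text: 'map cot map cot pin fog'
This text has 6 words separated by spaces.
Number of spaces = number of words - 1 = 6 - 1 = 5

5


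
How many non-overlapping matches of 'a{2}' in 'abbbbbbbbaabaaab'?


Pattern 'a{2}' matches exactly 2 consecutive a's (greedy, non-overlapping).
String: 'abbbbbbbbaabaaab'
Scanning for runs of a's:
  Run at pos 0: 'a' (length 1) -> 0 match(es)
  Run at pos 9: 'aa' (length 2) -> 1 match(es)
  Run at pos 12: 'aaa' (length 3) -> 1 match(es)
Matches found: ['aa', 'aa']
Total: 2

2


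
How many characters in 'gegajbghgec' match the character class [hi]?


Character class [hi] matches any of: {h, i}
Scanning string 'gegajbghgec' character by character:
  pos 0: 'g' -> no
  pos 1: 'e' -> no
  pos 2: 'g' -> no
  pos 3: 'a' -> no
  pos 4: 'j' -> no
  pos 5: 'b' -> no
  pos 6: 'g' -> no
  pos 7: 'h' -> MATCH
  pos 8: 'g' -> no
  pos 9: 'e' -> no
  pos 10: 'c' -> no
Total matches: 1

1


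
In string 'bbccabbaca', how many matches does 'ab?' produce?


Pattern 'ab?' matches 'a' optionally followed by 'b'.
String: 'bbccabbaca'
Scanning left to right for 'a' then checking next char:
  Match 1: 'ab' (a followed by b)
  Match 2: 'a' (a not followed by b)
  Match 3: 'a' (a not followed by b)
Total matches: 3

3


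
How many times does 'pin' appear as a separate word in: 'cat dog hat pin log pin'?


Scanning each word for exact match 'pin':
  Word 1: 'cat' -> no
  Word 2: 'dog' -> no
  Word 3: 'hat' -> no
  Word 4: 'pin' -> MATCH
  Word 5: 'log' -> no
  Word 6: 'pin' -> MATCH
Total matches: 2

2


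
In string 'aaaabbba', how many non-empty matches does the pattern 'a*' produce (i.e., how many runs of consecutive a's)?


Pattern 'a*' matches zero or more a's. We want non-empty runs of consecutive a's.
String: 'aaaabbba'
Walking through the string to find runs of a's:
  Run 1: positions 0-3 -> 'aaaa'
  Run 2: positions 7-7 -> 'a'
Non-empty runs found: ['aaaa', 'a']
Count: 2

2


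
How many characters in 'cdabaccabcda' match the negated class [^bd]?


Negated class [^bd] matches any char NOT in {b, d}
Scanning 'cdabaccabcda':
  pos 0: 'c' -> MATCH
  pos 1: 'd' -> no (excluded)
  pos 2: 'a' -> MATCH
  pos 3: 'b' -> no (excluded)
  pos 4: 'a' -> MATCH
  pos 5: 'c' -> MATCH
  pos 6: 'c' -> MATCH
  pos 7: 'a' -> MATCH
  pos 8: 'b' -> no (excluded)
  pos 9: 'c' -> MATCH
  pos 10: 'd' -> no (excluded)
  pos 11: 'a' -> MATCH
Total matches: 8

8


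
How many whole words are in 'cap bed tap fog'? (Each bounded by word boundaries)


Word boundaries (\b) mark the start/end of each word.
Text: 'cap bed tap fog'
Splitting by whitespace:
  Word 1: 'cap'
  Word 2: 'bed'
  Word 3: 'tap'
  Word 4: 'fog'
Total whole words: 4

4


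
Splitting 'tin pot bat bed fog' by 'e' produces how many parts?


Splitting by 'e' breaks the string at each occurrence of the separator.
Text: 'tin pot bat bed fog'
Parts after split:
  Part 1: 'tin pot bat b'
  Part 2: 'd fog'
Total parts: 2

2


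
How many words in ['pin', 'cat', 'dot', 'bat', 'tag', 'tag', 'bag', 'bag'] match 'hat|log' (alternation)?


Alternation 'hat|log' matches either 'hat' or 'log'.
Checking each word:
  'pin' -> no
  'cat' -> no
  'dot' -> no
  'bat' -> no
  'tag' -> no
  'tag' -> no
  'bag' -> no
  'bag' -> no
Matches: []
Count: 0

0


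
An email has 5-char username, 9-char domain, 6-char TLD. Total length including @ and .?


An email address has format: username@domain.tld
Username length: 5
'@' character: 1
Domain length: 9
'.' character: 1
TLD length: 6
Total = 5 + 1 + 9 + 1 + 6 = 22

22


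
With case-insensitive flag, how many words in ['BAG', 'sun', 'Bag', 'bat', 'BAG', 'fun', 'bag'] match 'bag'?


Case-insensitive matching: compare each word's lowercase form to 'bag'.
  'BAG' -> lower='bag' -> MATCH
  'sun' -> lower='sun' -> no
  'Bag' -> lower='bag' -> MATCH
  'bat' -> lower='bat' -> no
  'BAG' -> lower='bag' -> MATCH
  'fun' -> lower='fun' -> no
  'bag' -> lower='bag' -> MATCH
Matches: ['BAG', 'Bag', 'BAG', 'bag']
Count: 4

4


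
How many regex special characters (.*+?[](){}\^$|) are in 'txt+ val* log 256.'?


Regex special characters are: . * + ? [ ] ( ) { } \ ^ $ |
Scanning 'txt+ val* log 256.':
  pos 3: '+' -> SPECIAL
  pos 8: '*' -> SPECIAL
  pos 17: '.' -> SPECIAL
Special chars found: ['+', '*', '.']
Total: 3

3


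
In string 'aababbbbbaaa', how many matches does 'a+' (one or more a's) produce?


Pattern 'a+' matches one or more consecutive a's.
String: 'aababbbbbaaa'
Scanning for runs of a:
  Match 1: 'aa' (length 2)
  Match 2: 'a' (length 1)
  Match 3: 'aaa' (length 3)
Total matches: 3

3


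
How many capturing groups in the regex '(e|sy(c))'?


To count capturing groups, count each '(' that starts a group.
Pattern: '(e|sy(c))'
Walking through the pattern:
  Position 0: '(' -> group #1
  Position 5: '(' -> group #2
Total capturing groups: 2

2


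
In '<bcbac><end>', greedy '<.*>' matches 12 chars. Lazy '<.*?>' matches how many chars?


Greedy '<.*>' tries to match as MUCH as possible.
Lazy '<.*?>' tries to match as LITTLE as possible.

String: '<bcbac><end>'
Greedy '<.*>' starts at first '<' and extends to the LAST '>': '<bcbac><end>' (12 chars)
Lazy '<.*?>' starts at first '<' and stops at the FIRST '>': '<bcbac>' (7 chars)

7


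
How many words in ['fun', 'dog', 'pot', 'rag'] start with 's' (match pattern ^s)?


Pattern ^s anchors to start of word. Check which words begin with 's':
  'fun' -> no
  'dog' -> no
  'pot' -> no
  'rag' -> no
Matching words: []
Count: 0

0


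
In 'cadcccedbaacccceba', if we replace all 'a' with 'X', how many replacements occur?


re.sub('a', 'X', text) replaces every occurrence of 'a' with 'X'.
Text: 'cadcccedbaacccceba'
Scanning for 'a':
  pos 1: 'a' -> replacement #1
  pos 9: 'a' -> replacement #2
  pos 10: 'a' -> replacement #3
  pos 17: 'a' -> replacement #4
Total replacements: 4

4


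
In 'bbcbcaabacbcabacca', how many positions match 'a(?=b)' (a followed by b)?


Lookahead 'a(?=b)' matches 'a' only when followed by 'b'.
String: 'bbcbcaabacbcabacca'
Checking each position where char is 'a':
  pos 5: 'a' -> no (next='a')
  pos 6: 'a' -> MATCH (next='b')
  pos 8: 'a' -> no (next='c')
  pos 12: 'a' -> MATCH (next='b')
  pos 14: 'a' -> no (next='c')
Matching positions: [6, 12]
Count: 2

2


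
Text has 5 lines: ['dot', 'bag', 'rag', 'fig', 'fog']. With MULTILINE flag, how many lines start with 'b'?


With MULTILINE flag, ^ matches the start of each line.
Lines: ['dot', 'bag', 'rag', 'fig', 'fog']
Checking which lines start with 'b':
  Line 1: 'dot' -> no
  Line 2: 'bag' -> MATCH
  Line 3: 'rag' -> no
  Line 4: 'fig' -> no
  Line 5: 'fog' -> no
Matching lines: ['bag']
Count: 1

1


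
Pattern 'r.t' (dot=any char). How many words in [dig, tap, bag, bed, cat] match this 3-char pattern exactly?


Pattern 'r.t' means: starts with 'r', any single char, ends with 't'.
Checking each word (must be exactly 3 chars):
  'dig' (len=3): no
  'tap' (len=3): no
  'bag' (len=3): no
  'bed' (len=3): no
  'cat' (len=3): no
Matching words: []
Total: 0

0


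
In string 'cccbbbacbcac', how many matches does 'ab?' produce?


Pattern 'ab?' matches 'a' optionally followed by 'b'.
String: 'cccbbbacbcac'
Scanning left to right for 'a' then checking next char:
  Match 1: 'a' (a not followed by b)
  Match 2: 'a' (a not followed by b)
Total matches: 2

2


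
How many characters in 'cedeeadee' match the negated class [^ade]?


Negated class [^ade] matches any char NOT in {a, d, e}
Scanning 'cedeeadee':
  pos 0: 'c' -> MATCH
  pos 1: 'e' -> no (excluded)
  pos 2: 'd' -> no (excluded)
  pos 3: 'e' -> no (excluded)
  pos 4: 'e' -> no (excluded)
  pos 5: 'a' -> no (excluded)
  pos 6: 'd' -> no (excluded)
  pos 7: 'e' -> no (excluded)
  pos 8: 'e' -> no (excluded)
Total matches: 1

1


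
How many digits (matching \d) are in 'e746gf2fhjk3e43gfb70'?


\d matches any digit 0-9.
Scanning 'e746gf2fhjk3e43gfb70':
  pos 1: '7' -> DIGIT
  pos 2: '4' -> DIGIT
  pos 3: '6' -> DIGIT
  pos 6: '2' -> DIGIT
  pos 11: '3' -> DIGIT
  pos 13: '4' -> DIGIT
  pos 14: '3' -> DIGIT
  pos 18: '7' -> DIGIT
  pos 19: '0' -> DIGIT
Digits found: ['7', '4', '6', '2', '3', '4', '3', '7', '0']
Total: 9

9


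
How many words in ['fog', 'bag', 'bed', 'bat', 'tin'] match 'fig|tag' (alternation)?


Alternation 'fig|tag' matches either 'fig' or 'tag'.
Checking each word:
  'fog' -> no
  'bag' -> no
  'bed' -> no
  'bat' -> no
  'tin' -> no
Matches: []
Count: 0

0


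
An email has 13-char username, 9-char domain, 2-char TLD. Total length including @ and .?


An email address has format: username@domain.tld
Username length: 13
'@' character: 1
Domain length: 9
'.' character: 1
TLD length: 2
Total = 13 + 1 + 9 + 1 + 2 = 26

26


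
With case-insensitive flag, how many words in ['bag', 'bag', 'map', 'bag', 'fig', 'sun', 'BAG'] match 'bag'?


Case-insensitive matching: compare each word's lowercase form to 'bag'.
  'bag' -> lower='bag' -> MATCH
  'bag' -> lower='bag' -> MATCH
  'map' -> lower='map' -> no
  'bag' -> lower='bag' -> MATCH
  'fig' -> lower='fig' -> no
  'sun' -> lower='sun' -> no
  'BAG' -> lower='bag' -> MATCH
Matches: ['bag', 'bag', 'bag', 'BAG']
Count: 4

4


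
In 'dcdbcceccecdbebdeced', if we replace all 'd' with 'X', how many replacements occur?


re.sub('d', 'X', text) replaces every occurrence of 'd' with 'X'.
Text: 'dcdbcceccecdbebdeced'
Scanning for 'd':
  pos 0: 'd' -> replacement #1
  pos 2: 'd' -> replacement #2
  pos 11: 'd' -> replacement #3
  pos 15: 'd' -> replacement #4
  pos 19: 'd' -> replacement #5
Total replacements: 5

5


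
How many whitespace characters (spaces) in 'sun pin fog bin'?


\s matches whitespace characters (spaces, tabs, etc.).
Text: 'sun pin fog bin'
This text has 4 words separated by spaces.
Number of spaces = number of words - 1 = 4 - 1 = 3

3


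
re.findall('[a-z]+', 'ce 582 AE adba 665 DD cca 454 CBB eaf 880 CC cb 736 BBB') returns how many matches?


Pattern '[a-z]+' finds one or more lowercase letters.
Text: 'ce 582 AE adba 665 DD cca 454 CBB eaf 880 CC cb 736 BBB'
Scanning for matches:
  Match 1: 'ce'
  Match 2: 'adba'
  Match 3: 'cca'
  Match 4: 'eaf'
  Match 5: 'cb'
Total matches: 5

5


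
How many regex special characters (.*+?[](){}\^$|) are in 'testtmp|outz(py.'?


Regex special characters are: . * + ? [ ] ( ) { } \ ^ $ |
Scanning 'testtmp|outz(py.':
  pos 7: '|' -> SPECIAL
  pos 12: '(' -> SPECIAL
  pos 15: '.' -> SPECIAL
Special chars found: ['|', '(', '.']
Total: 3

3


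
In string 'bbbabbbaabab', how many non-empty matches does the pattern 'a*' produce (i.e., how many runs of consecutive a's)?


Pattern 'a*' matches zero or more a's. We want non-empty runs of consecutive a's.
String: 'bbbabbbaabab'
Walking through the string to find runs of a's:
  Run 1: positions 3-3 -> 'a'
  Run 2: positions 7-8 -> 'aa'
  Run 3: positions 10-10 -> 'a'
Non-empty runs found: ['a', 'aa', 'a']
Count: 3

3


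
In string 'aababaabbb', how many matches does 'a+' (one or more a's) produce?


Pattern 'a+' matches one or more consecutive a's.
String: 'aababaabbb'
Scanning for runs of a:
  Match 1: 'aa' (length 2)
  Match 2: 'a' (length 1)
  Match 3: 'aa' (length 2)
Total matches: 3

3


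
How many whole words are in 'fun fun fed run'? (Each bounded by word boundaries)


Word boundaries (\b) mark the start/end of each word.
Text: 'fun fun fed run'
Splitting by whitespace:
  Word 1: 'fun'
  Word 2: 'fun'
  Word 3: 'fed'
  Word 4: 'run'
Total whole words: 4

4


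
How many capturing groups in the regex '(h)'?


To count capturing groups, count each '(' that starts a group.
Pattern: '(h)'
Walking through the pattern:
  Position 0: '(' -> group #1
Total capturing groups: 1

1


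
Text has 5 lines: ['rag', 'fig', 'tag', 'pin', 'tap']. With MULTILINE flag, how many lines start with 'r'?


With MULTILINE flag, ^ matches the start of each line.
Lines: ['rag', 'fig', 'tag', 'pin', 'tap']
Checking which lines start with 'r':
  Line 1: 'rag' -> MATCH
  Line 2: 'fig' -> no
  Line 3: 'tag' -> no
  Line 4: 'pin' -> no
  Line 5: 'tap' -> no
Matching lines: ['rag']
Count: 1

1


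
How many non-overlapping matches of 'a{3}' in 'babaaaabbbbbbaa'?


Pattern 'a{3}' matches exactly 3 consecutive a's (greedy, non-overlapping).
String: 'babaaaabbbbbbaa'
Scanning for runs of a's:
  Run at pos 1: 'a' (length 1) -> 0 match(es)
  Run at pos 3: 'aaaa' (length 4) -> 1 match(es)
  Run at pos 13: 'aa' (length 2) -> 0 match(es)
Matches found: ['aaa']
Total: 1

1


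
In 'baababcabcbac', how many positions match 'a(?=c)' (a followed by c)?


Lookahead 'a(?=c)' matches 'a' only when followed by 'c'.
String: 'baababcabcbac'
Checking each position where char is 'a':
  pos 1: 'a' -> no (next='a')
  pos 2: 'a' -> no (next='b')
  pos 4: 'a' -> no (next='b')
  pos 7: 'a' -> no (next='b')
  pos 11: 'a' -> MATCH (next='c')
Matching positions: [11]
Count: 1

1


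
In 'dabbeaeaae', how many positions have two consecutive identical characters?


Looking for consecutive identical characters in 'dabbeaeaae':
  pos 0-1: 'd' vs 'a' -> different
  pos 1-2: 'a' vs 'b' -> different
  pos 2-3: 'b' vs 'b' -> MATCH ('bb')
  pos 3-4: 'b' vs 'e' -> different
  pos 4-5: 'e' vs 'a' -> different
  pos 5-6: 'a' vs 'e' -> different
  pos 6-7: 'e' vs 'a' -> different
  pos 7-8: 'a' vs 'a' -> MATCH ('aa')
  pos 8-9: 'a' vs 'e' -> different
Consecutive identical pairs: ['bb', 'aa']
Count: 2

2


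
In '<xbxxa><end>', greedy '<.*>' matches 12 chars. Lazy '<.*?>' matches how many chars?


Greedy '<.*>' tries to match as MUCH as possible.
Lazy '<.*?>' tries to match as LITTLE as possible.

String: '<xbxxa><end>'
Greedy '<.*>' starts at first '<' and extends to the LAST '>': '<xbxxa><end>' (12 chars)
Lazy '<.*?>' starts at first '<' and stops at the FIRST '>': '<xbxxa>' (7 chars)

7


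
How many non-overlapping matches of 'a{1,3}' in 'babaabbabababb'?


Pattern 'a{1,3}' matches between 1 and 3 consecutive a's (greedy).
String: 'babaabbabababb'
Finding runs of a's and applying greedy matching:
  Run at pos 1: 'a' (length 1)
  Run at pos 3: 'aa' (length 2)
  Run at pos 7: 'a' (length 1)
  Run at pos 9: 'a' (length 1)
  Run at pos 11: 'a' (length 1)
Matches: ['a', 'aa', 'a', 'a', 'a']
Count: 5

5


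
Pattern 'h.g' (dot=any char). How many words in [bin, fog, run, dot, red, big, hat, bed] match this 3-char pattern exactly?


Pattern 'h.g' means: starts with 'h', any single char, ends with 'g'.
Checking each word (must be exactly 3 chars):
  'bin' (len=3): no
  'fog' (len=3): no
  'run' (len=3): no
  'dot' (len=3): no
  'red' (len=3): no
  'big' (len=3): no
  'hat' (len=3): no
  'bed' (len=3): no
Matching words: []
Total: 0

0


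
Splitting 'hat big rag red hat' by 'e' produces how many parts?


Splitting by 'e' breaks the string at each occurrence of the separator.
Text: 'hat big rag red hat'
Parts after split:
  Part 1: 'hat big rag r'
  Part 2: 'd hat'
Total parts: 2

2


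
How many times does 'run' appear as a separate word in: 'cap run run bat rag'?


Scanning each word for exact match 'run':
  Word 1: 'cap' -> no
  Word 2: 'run' -> MATCH
  Word 3: 'run' -> MATCH
  Word 4: 'bat' -> no
  Word 5: 'rag' -> no
Total matches: 2

2


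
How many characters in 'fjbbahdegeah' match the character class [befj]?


Character class [befj] matches any of: {b, e, f, j}
Scanning string 'fjbbahdegeah' character by character:
  pos 0: 'f' -> MATCH
  pos 1: 'j' -> MATCH
  pos 2: 'b' -> MATCH
  pos 3: 'b' -> MATCH
  pos 4: 'a' -> no
  pos 5: 'h' -> no
  pos 6: 'd' -> no
  pos 7: 'e' -> MATCH
  pos 8: 'g' -> no
  pos 9: 'e' -> MATCH
  pos 10: 'a' -> no
  pos 11: 'h' -> no
Total matches: 6

6


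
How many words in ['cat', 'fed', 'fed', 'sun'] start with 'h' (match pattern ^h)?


Pattern ^h anchors to start of word. Check which words begin with 'h':
  'cat' -> no
  'fed' -> no
  'fed' -> no
  'sun' -> no
Matching words: []
Count: 0

0


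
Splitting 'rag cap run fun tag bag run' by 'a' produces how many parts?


Splitting by 'a' breaks the string at each occurrence of the separator.
Text: 'rag cap run fun tag bag run'
Parts after split:
  Part 1: 'r'
  Part 2: 'g c'
  Part 3: 'p run fun t'
  Part 4: 'g b'
  Part 5: 'g run'
Total parts: 5

5


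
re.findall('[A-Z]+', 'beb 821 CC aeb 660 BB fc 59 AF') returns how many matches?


Pattern '[A-Z]+' finds one or more uppercase letters.
Text: 'beb 821 CC aeb 660 BB fc 59 AF'
Scanning for matches:
  Match 1: 'CC'
  Match 2: 'BB'
  Match 3: 'AF'
Total matches: 3

3


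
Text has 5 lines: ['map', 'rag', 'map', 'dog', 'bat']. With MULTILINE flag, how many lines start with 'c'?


With MULTILINE flag, ^ matches the start of each line.
Lines: ['map', 'rag', 'map', 'dog', 'bat']
Checking which lines start with 'c':
  Line 1: 'map' -> no
  Line 2: 'rag' -> no
  Line 3: 'map' -> no
  Line 4: 'dog' -> no
  Line 5: 'bat' -> no
Matching lines: []
Count: 0

0


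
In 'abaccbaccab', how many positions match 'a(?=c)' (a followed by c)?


Lookahead 'a(?=c)' matches 'a' only when followed by 'c'.
String: 'abaccbaccab'
Checking each position where char is 'a':
  pos 0: 'a' -> no (next='b')
  pos 2: 'a' -> MATCH (next='c')
  pos 6: 'a' -> MATCH (next='c')
  pos 9: 'a' -> no (next='b')
Matching positions: [2, 6]
Count: 2

2


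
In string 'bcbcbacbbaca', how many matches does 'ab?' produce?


Pattern 'ab?' matches 'a' optionally followed by 'b'.
String: 'bcbcbacbbaca'
Scanning left to right for 'a' then checking next char:
  Match 1: 'a' (a not followed by b)
  Match 2: 'a' (a not followed by b)
  Match 3: 'a' (a not followed by b)
Total matches: 3

3


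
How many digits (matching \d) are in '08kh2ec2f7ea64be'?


\d matches any digit 0-9.
Scanning '08kh2ec2f7ea64be':
  pos 0: '0' -> DIGIT
  pos 1: '8' -> DIGIT
  pos 4: '2' -> DIGIT
  pos 7: '2' -> DIGIT
  pos 9: '7' -> DIGIT
  pos 12: '6' -> DIGIT
  pos 13: '4' -> DIGIT
Digits found: ['0', '8', '2', '2', '7', '6', '4']
Total: 7

7


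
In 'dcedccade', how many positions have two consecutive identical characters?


Looking for consecutive identical characters in 'dcedccade':
  pos 0-1: 'd' vs 'c' -> different
  pos 1-2: 'c' vs 'e' -> different
  pos 2-3: 'e' vs 'd' -> different
  pos 3-4: 'd' vs 'c' -> different
  pos 4-5: 'c' vs 'c' -> MATCH ('cc')
  pos 5-6: 'c' vs 'a' -> different
  pos 6-7: 'a' vs 'd' -> different
  pos 7-8: 'd' vs 'e' -> different
Consecutive identical pairs: ['cc']
Count: 1

1


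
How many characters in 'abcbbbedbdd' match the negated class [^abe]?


Negated class [^abe] matches any char NOT in {a, b, e}
Scanning 'abcbbbedbdd':
  pos 0: 'a' -> no (excluded)
  pos 1: 'b' -> no (excluded)
  pos 2: 'c' -> MATCH
  pos 3: 'b' -> no (excluded)
  pos 4: 'b' -> no (excluded)
  pos 5: 'b' -> no (excluded)
  pos 6: 'e' -> no (excluded)
  pos 7: 'd' -> MATCH
  pos 8: 'b' -> no (excluded)
  pos 9: 'd' -> MATCH
  pos 10: 'd' -> MATCH
Total matches: 4

4


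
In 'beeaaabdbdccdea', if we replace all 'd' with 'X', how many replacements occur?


re.sub('d', 'X', text) replaces every occurrence of 'd' with 'X'.
Text: 'beeaaabdbdccdea'
Scanning for 'd':
  pos 7: 'd' -> replacement #1
  pos 9: 'd' -> replacement #2
  pos 12: 'd' -> replacement #3
Total replacements: 3

3


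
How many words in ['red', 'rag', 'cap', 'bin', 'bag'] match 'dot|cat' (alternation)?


Alternation 'dot|cat' matches either 'dot' or 'cat'.
Checking each word:
  'red' -> no
  'rag' -> no
  'cap' -> no
  'bin' -> no
  'bag' -> no
Matches: []
Count: 0

0


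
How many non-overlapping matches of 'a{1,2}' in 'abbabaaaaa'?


Pattern 'a{1,2}' matches between 1 and 2 consecutive a's (greedy).
String: 'abbabaaaaa'
Finding runs of a's and applying greedy matching:
  Run at pos 0: 'a' (length 1)
  Run at pos 3: 'a' (length 1)
  Run at pos 5: 'aaaaa' (length 5)
Matches: ['a', 'a', 'aa', 'aa', 'a']
Count: 5

5


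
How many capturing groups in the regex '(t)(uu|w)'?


To count capturing groups, count each '(' that starts a group.
Pattern: '(t)(uu|w)'
Walking through the pattern:
  Position 0: '(' -> group #1
  Position 3: '(' -> group #2
Total capturing groups: 2

2


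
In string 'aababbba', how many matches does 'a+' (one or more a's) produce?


Pattern 'a+' matches one or more consecutive a's.
String: 'aababbba'
Scanning for runs of a:
  Match 1: 'aa' (length 2)
  Match 2: 'a' (length 1)
  Match 3: 'a' (length 1)
Total matches: 3

3


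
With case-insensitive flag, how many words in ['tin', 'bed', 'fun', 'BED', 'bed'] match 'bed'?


Case-insensitive matching: compare each word's lowercase form to 'bed'.
  'tin' -> lower='tin' -> no
  'bed' -> lower='bed' -> MATCH
  'fun' -> lower='fun' -> no
  'BED' -> lower='bed' -> MATCH
  'bed' -> lower='bed' -> MATCH
Matches: ['bed', 'BED', 'bed']
Count: 3

3


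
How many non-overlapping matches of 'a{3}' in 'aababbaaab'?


Pattern 'a{3}' matches exactly 3 consecutive a's (greedy, non-overlapping).
String: 'aababbaaab'
Scanning for runs of a's:
  Run at pos 0: 'aa' (length 2) -> 0 match(es)
  Run at pos 3: 'a' (length 1) -> 0 match(es)
  Run at pos 6: 'aaa' (length 3) -> 1 match(es)
Matches found: ['aaa']
Total: 1

1


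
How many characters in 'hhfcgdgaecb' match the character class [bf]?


Character class [bf] matches any of: {b, f}
Scanning string 'hhfcgdgaecb' character by character:
  pos 0: 'h' -> no
  pos 1: 'h' -> no
  pos 2: 'f' -> MATCH
  pos 3: 'c' -> no
  pos 4: 'g' -> no
  pos 5: 'd' -> no
  pos 6: 'g' -> no
  pos 7: 'a' -> no
  pos 8: 'e' -> no
  pos 9: 'c' -> no
  pos 10: 'b' -> MATCH
Total matches: 2

2


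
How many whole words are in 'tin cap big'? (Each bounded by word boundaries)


Word boundaries (\b) mark the start/end of each word.
Text: 'tin cap big'
Splitting by whitespace:
  Word 1: 'tin'
  Word 2: 'cap'
  Word 3: 'big'
Total whole words: 3

3


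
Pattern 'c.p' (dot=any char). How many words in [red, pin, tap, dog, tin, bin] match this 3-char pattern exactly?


Pattern 'c.p' means: starts with 'c', any single char, ends with 'p'.
Checking each word (must be exactly 3 chars):
  'red' (len=3): no
  'pin' (len=3): no
  'tap' (len=3): no
  'dog' (len=3): no
  'tin' (len=3): no
  'bin' (len=3): no
Matching words: []
Total: 0

0


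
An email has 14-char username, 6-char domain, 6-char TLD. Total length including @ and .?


An email address has format: username@domain.tld
Username length: 14
'@' character: 1
Domain length: 6
'.' character: 1
TLD length: 6
Total = 14 + 1 + 6 + 1 + 6 = 28

28


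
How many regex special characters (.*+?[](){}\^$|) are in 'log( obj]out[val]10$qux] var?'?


Regex special characters are: . * + ? [ ] ( ) { } \ ^ $ |
Scanning 'log( obj]out[val]10$qux] var?':
  pos 3: '(' -> SPECIAL
  pos 8: ']' -> SPECIAL
  pos 12: '[' -> SPECIAL
  pos 16: ']' -> SPECIAL
  pos 19: '$' -> SPECIAL
  pos 23: ']' -> SPECIAL
  pos 28: '?' -> SPECIAL
Special chars found: ['(', ']', '[', ']', '$', ']', '?']
Total: 7

7


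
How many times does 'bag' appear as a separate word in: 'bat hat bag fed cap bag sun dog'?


Scanning each word for exact match 'bag':
  Word 1: 'bat' -> no
  Word 2: 'hat' -> no
  Word 3: 'bag' -> MATCH
  Word 4: 'fed' -> no
  Word 5: 'cap' -> no
  Word 6: 'bag' -> MATCH
  Word 7: 'sun' -> no
  Word 8: 'dog' -> no
Total matches: 2

2


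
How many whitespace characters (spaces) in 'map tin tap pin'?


\s matches whitespace characters (spaces, tabs, etc.).
Text: 'map tin tap pin'
This text has 4 words separated by spaces.
Number of spaces = number of words - 1 = 4 - 1 = 3

3


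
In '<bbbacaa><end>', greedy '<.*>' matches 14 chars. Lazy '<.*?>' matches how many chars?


Greedy '<.*>' tries to match as MUCH as possible.
Lazy '<.*?>' tries to match as LITTLE as possible.

String: '<bbbacaa><end>'
Greedy '<.*>' starts at first '<' and extends to the LAST '>': '<bbbacaa><end>' (14 chars)
Lazy '<.*?>' starts at first '<' and stops at the FIRST '>': '<bbbacaa>' (9 chars)

9


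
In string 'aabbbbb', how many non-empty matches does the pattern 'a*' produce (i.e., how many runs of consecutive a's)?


Pattern 'a*' matches zero or more a's. We want non-empty runs of consecutive a's.
String: 'aabbbbb'
Walking through the string to find runs of a's:
  Run 1: positions 0-1 -> 'aa'
Non-empty runs found: ['aa']
Count: 1

1


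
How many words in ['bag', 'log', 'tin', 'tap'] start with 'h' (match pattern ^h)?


Pattern ^h anchors to start of word. Check which words begin with 'h':
  'bag' -> no
  'log' -> no
  'tin' -> no
  'tap' -> no
Matching words: []
Count: 0

0


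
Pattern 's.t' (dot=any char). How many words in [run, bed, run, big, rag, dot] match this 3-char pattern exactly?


Pattern 's.t' means: starts with 's', any single char, ends with 't'.
Checking each word (must be exactly 3 chars):
  'run' (len=3): no
  'bed' (len=3): no
  'run' (len=3): no
  'big' (len=3): no
  'rag' (len=3): no
  'dot' (len=3): no
Matching words: []
Total: 0

0


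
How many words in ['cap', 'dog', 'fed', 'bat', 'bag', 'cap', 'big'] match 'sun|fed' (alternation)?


Alternation 'sun|fed' matches either 'sun' or 'fed'.
Checking each word:
  'cap' -> no
  'dog' -> no
  'fed' -> MATCH
  'bat' -> no
  'bag' -> no
  'cap' -> no
  'big' -> no
Matches: ['fed']
Count: 1

1


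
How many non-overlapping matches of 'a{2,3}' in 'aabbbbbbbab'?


Pattern 'a{2,3}' matches between 2 and 3 consecutive a's (greedy).
String: 'aabbbbbbbab'
Finding runs of a's and applying greedy matching:
  Run at pos 0: 'aa' (length 2)
  Run at pos 9: 'a' (length 1)
Matches: ['aa']
Count: 1

1


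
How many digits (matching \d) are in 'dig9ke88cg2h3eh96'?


\d matches any digit 0-9.
Scanning 'dig9ke88cg2h3eh96':
  pos 3: '9' -> DIGIT
  pos 6: '8' -> DIGIT
  pos 7: '8' -> DIGIT
  pos 10: '2' -> DIGIT
  pos 12: '3' -> DIGIT
  pos 15: '9' -> DIGIT
  pos 16: '6' -> DIGIT
Digits found: ['9', '8', '8', '2', '3', '9', '6']
Total: 7

7


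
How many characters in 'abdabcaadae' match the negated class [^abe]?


Negated class [^abe] matches any char NOT in {a, b, e}
Scanning 'abdabcaadae':
  pos 0: 'a' -> no (excluded)
  pos 1: 'b' -> no (excluded)
  pos 2: 'd' -> MATCH
  pos 3: 'a' -> no (excluded)
  pos 4: 'b' -> no (excluded)
  pos 5: 'c' -> MATCH
  pos 6: 'a' -> no (excluded)
  pos 7: 'a' -> no (excluded)
  pos 8: 'd' -> MATCH
  pos 9: 'a' -> no (excluded)
  pos 10: 'e' -> no (excluded)
Total matches: 3

3


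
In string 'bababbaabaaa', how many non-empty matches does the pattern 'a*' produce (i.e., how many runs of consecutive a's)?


Pattern 'a*' matches zero or more a's. We want non-empty runs of consecutive a's.
String: 'bababbaabaaa'
Walking through the string to find runs of a's:
  Run 1: positions 1-1 -> 'a'
  Run 2: positions 3-3 -> 'a'
  Run 3: positions 6-7 -> 'aa'
  Run 4: positions 9-11 -> 'aaa'
Non-empty runs found: ['a', 'a', 'aa', 'aaa']
Count: 4

4


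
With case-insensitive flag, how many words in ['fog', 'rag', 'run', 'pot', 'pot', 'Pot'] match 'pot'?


Case-insensitive matching: compare each word's lowercase form to 'pot'.
  'fog' -> lower='fog' -> no
  'rag' -> lower='rag' -> no
  'run' -> lower='run' -> no
  'pot' -> lower='pot' -> MATCH
  'pot' -> lower='pot' -> MATCH
  'Pot' -> lower='pot' -> MATCH
Matches: ['pot', 'pot', 'Pot']
Count: 3

3


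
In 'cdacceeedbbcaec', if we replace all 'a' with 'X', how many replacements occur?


re.sub('a', 'X', text) replaces every occurrence of 'a' with 'X'.
Text: 'cdacceeedbbcaec'
Scanning for 'a':
  pos 2: 'a' -> replacement #1
  pos 12: 'a' -> replacement #2
Total replacements: 2

2


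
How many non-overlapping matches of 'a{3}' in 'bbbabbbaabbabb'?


Pattern 'a{3}' matches exactly 3 consecutive a's (greedy, non-overlapping).
String: 'bbbabbbaabbabb'
Scanning for runs of a's:
  Run at pos 3: 'a' (length 1) -> 0 match(es)
  Run at pos 7: 'aa' (length 2) -> 0 match(es)
  Run at pos 11: 'a' (length 1) -> 0 match(es)
Matches found: []
Total: 0

0


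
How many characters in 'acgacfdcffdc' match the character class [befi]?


Character class [befi] matches any of: {b, e, f, i}
Scanning string 'acgacfdcffdc' character by character:
  pos 0: 'a' -> no
  pos 1: 'c' -> no
  pos 2: 'g' -> no
  pos 3: 'a' -> no
  pos 4: 'c' -> no
  pos 5: 'f' -> MATCH
  pos 6: 'd' -> no
  pos 7: 'c' -> no
  pos 8: 'f' -> MATCH
  pos 9: 'f' -> MATCH
  pos 10: 'd' -> no
  pos 11: 'c' -> no
Total matches: 3

3


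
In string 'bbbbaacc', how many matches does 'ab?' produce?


Pattern 'ab?' matches 'a' optionally followed by 'b'.
String: 'bbbbaacc'
Scanning left to right for 'a' then checking next char:
  Match 1: 'a' (a not followed by b)
  Match 2: 'a' (a not followed by b)
Total matches: 2

2


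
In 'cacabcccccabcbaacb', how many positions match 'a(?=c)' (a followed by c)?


Lookahead 'a(?=c)' matches 'a' only when followed by 'c'.
String: 'cacabcccccabcbaacb'
Checking each position where char is 'a':
  pos 1: 'a' -> MATCH (next='c')
  pos 3: 'a' -> no (next='b')
  pos 10: 'a' -> no (next='b')
  pos 14: 'a' -> no (next='a')
  pos 15: 'a' -> MATCH (next='c')
Matching positions: [1, 15]
Count: 2

2


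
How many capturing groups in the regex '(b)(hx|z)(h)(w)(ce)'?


To count capturing groups, count each '(' that starts a group.
Pattern: '(b)(hx|z)(h)(w)(ce)'
Walking through the pattern:
  Position 0: '(' -> group #1
  Position 3: '(' -> group #2
  Position 9: '(' -> group #3
  Position 12: '(' -> group #4
  Position 15: '(' -> group #5
Total capturing groups: 5

5


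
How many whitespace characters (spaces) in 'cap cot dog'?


\s matches whitespace characters (spaces, tabs, etc.).
Text: 'cap cot dog'
This text has 3 words separated by spaces.
Number of spaces = number of words - 1 = 3 - 1 = 2

2


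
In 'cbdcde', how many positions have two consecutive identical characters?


Looking for consecutive identical characters in 'cbdcde':
  pos 0-1: 'c' vs 'b' -> different
  pos 1-2: 'b' vs 'd' -> different
  pos 2-3: 'd' vs 'c' -> different
  pos 3-4: 'c' vs 'd' -> different
  pos 4-5: 'd' vs 'e' -> different
Consecutive identical pairs: []
Count: 0

0


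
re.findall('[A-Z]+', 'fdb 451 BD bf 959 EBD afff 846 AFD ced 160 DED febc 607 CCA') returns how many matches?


Pattern '[A-Z]+' finds one or more uppercase letters.
Text: 'fdb 451 BD bf 959 EBD afff 846 AFD ced 160 DED febc 607 CCA'
Scanning for matches:
  Match 1: 'BD'
  Match 2: 'EBD'
  Match 3: 'AFD'
  Match 4: 'DED'
  Match 5: 'CCA'
Total matches: 5

5


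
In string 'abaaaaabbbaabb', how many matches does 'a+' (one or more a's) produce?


Pattern 'a+' matches one or more consecutive a's.
String: 'abaaaaabbbaabb'
Scanning for runs of a:
  Match 1: 'a' (length 1)
  Match 2: 'aaaaa' (length 5)
  Match 3: 'aa' (length 2)
Total matches: 3

3


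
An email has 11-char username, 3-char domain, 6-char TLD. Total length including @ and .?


An email address has format: username@domain.tld
Username length: 11
'@' character: 1
Domain length: 3
'.' character: 1
TLD length: 6
Total = 11 + 1 + 3 + 1 + 6 = 22

22


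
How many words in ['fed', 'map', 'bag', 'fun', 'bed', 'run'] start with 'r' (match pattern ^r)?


Pattern ^r anchors to start of word. Check which words begin with 'r':
  'fed' -> no
  'map' -> no
  'bag' -> no
  'fun' -> no
  'bed' -> no
  'run' -> MATCH (starts with 'r')
Matching words: ['run']
Count: 1

1


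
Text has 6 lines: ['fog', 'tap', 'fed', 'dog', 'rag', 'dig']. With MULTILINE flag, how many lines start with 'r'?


With MULTILINE flag, ^ matches the start of each line.
Lines: ['fog', 'tap', 'fed', 'dog', 'rag', 'dig']
Checking which lines start with 'r':
  Line 1: 'fog' -> no
  Line 2: 'tap' -> no
  Line 3: 'fed' -> no
  Line 4: 'dog' -> no
  Line 5: 'rag' -> MATCH
  Line 6: 'dig' -> no
Matching lines: ['rag']
Count: 1

1


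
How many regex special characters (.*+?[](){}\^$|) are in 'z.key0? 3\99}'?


Regex special characters are: . * + ? [ ] ( ) { } \ ^ $ |
Scanning 'z.key0? 3\99}':
  pos 1: '.' -> SPECIAL
  pos 6: '?' -> SPECIAL
  pos 9: '\' -> SPECIAL
  pos 12: '}' -> SPECIAL
Special chars found: ['.', '?', '\\', '}']
Total: 4

4
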